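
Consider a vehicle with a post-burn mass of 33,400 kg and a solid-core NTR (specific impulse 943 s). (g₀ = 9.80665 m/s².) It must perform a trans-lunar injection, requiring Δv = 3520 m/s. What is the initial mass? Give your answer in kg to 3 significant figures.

initial mass ≈ 48900 kg

v_e = Isp · g₀ = 943 × 9.80665 = 9247.7 m/s.
m₀/m_f = exp(Δv / v_e) = exp(3520 / 9247.7) = exp(0.3806) = 1.4632.
m₀ = m_f × 1.4632 = 33,400 × 1.4632 = 48,870.9 kg.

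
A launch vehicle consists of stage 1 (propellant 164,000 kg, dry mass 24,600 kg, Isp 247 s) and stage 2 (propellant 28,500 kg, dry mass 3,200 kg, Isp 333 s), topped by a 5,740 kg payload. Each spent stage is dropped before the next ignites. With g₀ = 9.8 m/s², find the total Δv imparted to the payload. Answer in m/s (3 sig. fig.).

Ignition mass of stage 1 = 164,000+24,600 + 28,500+3,200 + 5,740 = 226,040 kg.
Stage 1: m₀ = 226,040 kg, m_f = 226,040 − 164,000 = 62,040 kg; Δv = 247×9.8×ln(3.643) = 2420.6×1.2929 ≈ 3130 m/s.
Stage 2: m₀ = 37,440 kg, m_f = 37,440 − 28,500 = 8,940 kg; Δv = 333×9.8×ln(4.188) = 3263.4×1.4322 ≈ 4674 m/s.
Total Δv = 3130 + 4674 = 7804 m/s.

Δv ≈ 7800 m/s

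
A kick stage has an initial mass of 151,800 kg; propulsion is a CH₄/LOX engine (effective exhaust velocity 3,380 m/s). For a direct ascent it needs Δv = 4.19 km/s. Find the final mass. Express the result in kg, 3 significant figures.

Using Δv = v_e ln(m₀/m_f): m₀/m_f = exp(Δv / v_e) = exp(4190 / 3380.0) = exp(1.2396) = 3.4544.
m_f = m₀ / 3.4544 = 151,800 / 3.4544 = 43,944 kg.

final mass ≈ 43900 kg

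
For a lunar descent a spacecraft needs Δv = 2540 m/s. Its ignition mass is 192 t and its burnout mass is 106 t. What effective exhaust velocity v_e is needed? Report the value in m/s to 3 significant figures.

v_e ≈ 4280 m/s

ln(m₀/m_f) = ln(192000/106000) = ln(1.811) = 0.5941.
From the ideal rocket equation, v_e = Δv / ln(m₀/m_f) = 2540 / 0.5941 = 4275.7 m/s.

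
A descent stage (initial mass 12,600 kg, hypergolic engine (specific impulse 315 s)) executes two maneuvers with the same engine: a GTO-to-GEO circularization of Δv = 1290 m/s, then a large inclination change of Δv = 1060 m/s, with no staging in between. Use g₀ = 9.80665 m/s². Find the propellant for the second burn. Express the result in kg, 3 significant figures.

propellant for the second burn ≈ 2410 kg

v_e = Isp · g₀ = 315 × 9.80665 = 3089.1 m/s.
After the first burn: m = 12600 × exp(−1290/3089.1) = 12600 × 0.65863 = 8,298.74 kg.
After the second burn: m = 8,298.74 × exp(−1060/3089.1) = 8,298.74 × 0.70954 = 5,888.29 kg.
Second-burn propellant = 8,298.74 − 5,888.29 = 2,410.45 kg.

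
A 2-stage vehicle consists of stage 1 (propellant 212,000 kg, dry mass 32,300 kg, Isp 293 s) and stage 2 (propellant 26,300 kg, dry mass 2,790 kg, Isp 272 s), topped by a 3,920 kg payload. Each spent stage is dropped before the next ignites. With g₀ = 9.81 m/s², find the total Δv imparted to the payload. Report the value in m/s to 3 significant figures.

Δv ≈ 8410 m/s

Ignition mass of stage 1 = 212,000+32,300 + 26,300+2,790 + 3,920 = 277,310 kg.
Stage 1: m₀ = 277,310 kg, m_f = 277,310 − 212,000 = 65,310 kg; Δv = 293×9.81×ln(4.246) = 2874.3×1.4460 ≈ 4156 m/s.
Stage 2: m₀ = 33,010 kg, m_f = 33,010 − 26,300 = 6,710 kg; Δv = 272×9.81×ln(4.92) = 2668.3×1.5932 ≈ 4251 m/s.
Total Δv = 4156 + 4251 = 8407 m/s.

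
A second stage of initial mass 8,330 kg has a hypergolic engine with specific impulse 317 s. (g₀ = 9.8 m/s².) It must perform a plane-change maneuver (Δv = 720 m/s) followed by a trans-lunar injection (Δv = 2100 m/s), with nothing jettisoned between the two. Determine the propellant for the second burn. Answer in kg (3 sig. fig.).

v_e = Isp · g₀ = 317 × 9.8 = 3106.6 m/s.
After the first burn: m = 8330 × exp(−720/3106.6) = 8330 × 0.79313 = 6,606.77 kg.
After the second burn: m = 6,606.77 × exp(−2100/3106.6) = 6,606.77 × 0.50866 = 3,360.6 kg.
Second-burn propellant = 6,606.77 − 3,360.6 = 3,246.17 kg.

propellant for the second burn ≈ 3250 kg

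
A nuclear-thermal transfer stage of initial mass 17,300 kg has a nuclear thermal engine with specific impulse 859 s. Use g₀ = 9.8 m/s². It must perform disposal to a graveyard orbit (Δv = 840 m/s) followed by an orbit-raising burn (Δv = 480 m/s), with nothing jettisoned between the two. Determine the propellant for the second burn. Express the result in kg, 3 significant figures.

propellant for the second burn ≈ 868 kg

v_e = Isp · g₀ = 859 × 9.8 = 8418.2 m/s.
After the first burn: m = 17300 × exp(−840/8418.2) = 17300 × 0.90503 = 15,657 kg.
After the second burn: m = 15,657 × exp(−480/8418.2) = 15,657 × 0.94458 = 14,789.3 kg.
Second-burn propellant = 15,657 − 14,789.3 = 867.7 kg.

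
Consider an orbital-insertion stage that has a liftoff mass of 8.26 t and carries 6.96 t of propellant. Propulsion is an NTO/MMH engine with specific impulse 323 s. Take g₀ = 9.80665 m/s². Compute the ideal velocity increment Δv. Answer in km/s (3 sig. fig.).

Δv ≈ 5.86 km/s

v_e = Isp · g₀ = 323 × 9.80665 = 3167.5 m/s.
m_f = m₀ − m_prop = 8.26 − 6.96 = 1.3 t.
Δv = v_e · ln(m₀/m_f) = 3167.5 × ln(6.354) = 3167.5 × 1.8491 ≈ 5857.0 m/s.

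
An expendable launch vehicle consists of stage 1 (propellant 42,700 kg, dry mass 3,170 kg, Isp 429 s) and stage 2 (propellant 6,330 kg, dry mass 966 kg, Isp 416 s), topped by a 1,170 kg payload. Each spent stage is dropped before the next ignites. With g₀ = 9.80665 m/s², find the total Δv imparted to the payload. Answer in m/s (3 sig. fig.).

Ignition mass of stage 1 = 42,700+3,170 + 6,330+966 + 1,170 = 54,336 kg.
Stage 1: m₀ = 54,336 kg, m_f = 54,336 − 42,700 = 11,636 kg; Δv = 429×9.80665×ln(4.67) = 4207.1×1.5411 ≈ 6483 m/s.
Stage 2: m₀ = 8,466 kg, m_f = 8,466 − 6,330 = 2,136 kg; Δv = 416×9.80665×ln(3.963) = 4079.6×1.3771 ≈ 5618 m/s.
Total Δv = 6483 + 5618 = 12101 m/s.

Δv ≈ 12100 m/s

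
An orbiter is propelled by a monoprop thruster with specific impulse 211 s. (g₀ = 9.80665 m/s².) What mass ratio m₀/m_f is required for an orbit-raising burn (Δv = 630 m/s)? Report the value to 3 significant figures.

mass ratio ≈ 1.36

v_e = Isp · g₀ = 211 × 9.80665 = 2069.2 m/s.
From the ideal rocket equation, m₀/m_f = exp(Δv / v_e) = exp(630 / 2069.2) = exp(0.3045) = 1.3559.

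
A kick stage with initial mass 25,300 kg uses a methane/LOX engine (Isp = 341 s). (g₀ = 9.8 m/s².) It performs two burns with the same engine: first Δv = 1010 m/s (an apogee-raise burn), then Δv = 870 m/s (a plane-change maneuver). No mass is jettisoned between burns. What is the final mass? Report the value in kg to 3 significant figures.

final mass ≈ 14400 kg

v_e = Isp · g₀ = 341 × 9.8 = 3341.8 m/s.
After the first burn: m = 25300 × exp(−1010/3341.8) = 25300 × 0.73917 = 18,701 kg.
After the second burn: m = 18,701 × exp(−870/3341.8) = 18,701 × 0.77079 = 14,414.5 kg.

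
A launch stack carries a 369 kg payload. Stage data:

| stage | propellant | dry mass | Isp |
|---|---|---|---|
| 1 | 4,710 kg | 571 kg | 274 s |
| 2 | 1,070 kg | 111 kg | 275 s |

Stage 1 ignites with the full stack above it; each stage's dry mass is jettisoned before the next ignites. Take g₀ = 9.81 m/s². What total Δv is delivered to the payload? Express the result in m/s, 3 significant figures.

Δv ≈ 6310 m/s

Ignition mass of stage 1 = 4,710+571 + 1,070+111 + 369 = 6,831 kg.
Stage 1: m₀ = 6,831 kg, m_f = 6,831 − 4,710 = 2,121 kg; Δv = 274×9.81×ln(3.221) = 2687.9×1.1696 ≈ 3144 m/s.
Stage 2: m₀ = 1,550 kg, m_f = 1,550 − 1,070 = 480 kg; Δv = 275×9.81×ln(3.229) = 2697.8×1.1722 ≈ 3162 m/s.
Total Δv = 3144 + 3162 = 6306 m/s.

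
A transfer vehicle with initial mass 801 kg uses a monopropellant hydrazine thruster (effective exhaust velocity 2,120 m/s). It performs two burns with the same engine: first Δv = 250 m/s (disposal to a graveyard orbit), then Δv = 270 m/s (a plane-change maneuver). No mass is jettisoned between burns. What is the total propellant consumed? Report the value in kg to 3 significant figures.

total propellant consumed ≈ 174 kg

After the first burn: m = 801 × exp(−250/2120.0) = 801 × 0.88876 = 711.897 kg.
After the second burn: m = 711.897 × exp(−270/2120.0) = 711.897 × 0.88042 = 626.768 kg.
Total propellant = m₀ − m_final = 801 − 626.768 = 174.232 kg.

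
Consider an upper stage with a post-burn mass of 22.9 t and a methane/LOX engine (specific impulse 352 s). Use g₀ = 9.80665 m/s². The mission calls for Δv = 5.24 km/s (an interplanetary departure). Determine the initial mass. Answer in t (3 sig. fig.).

v_e = Isp · g₀ = 352 × 9.80665 = 3451.9 m/s.
m₀/m_f = exp(Δv / v_e) = exp(5240 / 3451.9) = exp(1.5180) = 4.5630.
m₀ = m_f × 4.5630 = 22.9 × 4.5630 = 104.493 t.

initial mass ≈ 104 t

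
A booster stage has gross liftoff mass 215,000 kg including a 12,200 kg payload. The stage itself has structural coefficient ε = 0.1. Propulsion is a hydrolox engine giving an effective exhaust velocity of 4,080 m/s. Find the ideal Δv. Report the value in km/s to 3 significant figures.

Stage wet mass = m₀ − payload = 215,000 − 12,200 = 202,800 kg.
Stage dry mass = ε × stage wet mass = 0.1 × 202,800 = 20,280 kg.
Burnout mass m_f = stage dry + payload = 20,280 + 12,200 = 32,480 kg.
Using Δv = v_e ln(m₀/m_f): Δv = v_e · ln(215,000/32,480) = 4080.0 × ln(6.619) = 4080.0 × 1.8900 ≈ 7711 m/s.

Δv ≈ 7.71 km/s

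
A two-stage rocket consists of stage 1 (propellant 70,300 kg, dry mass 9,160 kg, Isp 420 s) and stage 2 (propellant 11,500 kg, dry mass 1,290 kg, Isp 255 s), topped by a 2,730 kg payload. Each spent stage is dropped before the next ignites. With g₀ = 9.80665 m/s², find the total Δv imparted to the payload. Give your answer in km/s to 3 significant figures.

Δv ≈ 8.93 km/s

Ignition mass of stage 1 = 70,300+9,160 + 11,500+1,290 + 2,730 = 94,980 kg.
Stage 1: m₀ = 94,980 kg, m_f = 94,980 − 70,300 = 24,680 kg; Δv = 420×9.80665×ln(3.848) = 4118.8×1.3477 ≈ 5551 m/s.
Stage 2: m₀ = 15,520 kg, m_f = 15,520 − 11,500 = 4,020 kg; Δv = 255×9.80665×ln(3.861) = 2500.7×1.3508 ≈ 3378 m/s.
Total Δv = 5551 + 3378 = 8929 m/s.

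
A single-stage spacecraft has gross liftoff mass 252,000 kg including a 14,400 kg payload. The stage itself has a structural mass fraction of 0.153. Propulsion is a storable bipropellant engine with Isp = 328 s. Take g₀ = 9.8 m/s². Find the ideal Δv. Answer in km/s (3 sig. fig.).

Δv ≈ 5.15 km/s

Stage wet mass = m₀ − payload = 252,000 − 14,400 = 237,600 kg.
Stage dry mass = ε × stage wet mass = 0.153 × 237,600 = 36,352.8 kg.
Burnout mass m_f = stage dry + payload = 36,352.8 + 14,400 = 50,752.8 kg.
v_e = Isp · g₀ = 328 × 9.8 = 3214.4 m/s.
Δv = v_e · ln(252,000/50,752.8) = 3214.4 × ln(4.965) = 3214.4 × 1.6025 ≈ 5151 m/s.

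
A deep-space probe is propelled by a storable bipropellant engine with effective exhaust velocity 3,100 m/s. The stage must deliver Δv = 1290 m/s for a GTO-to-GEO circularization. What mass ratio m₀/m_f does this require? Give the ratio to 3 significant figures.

Rocket equation: m₀/m_f = exp(Δv / v_e) = exp(1290 / 3100.0) = exp(0.4161) = 1.5161.

mass ratio ≈ 1.52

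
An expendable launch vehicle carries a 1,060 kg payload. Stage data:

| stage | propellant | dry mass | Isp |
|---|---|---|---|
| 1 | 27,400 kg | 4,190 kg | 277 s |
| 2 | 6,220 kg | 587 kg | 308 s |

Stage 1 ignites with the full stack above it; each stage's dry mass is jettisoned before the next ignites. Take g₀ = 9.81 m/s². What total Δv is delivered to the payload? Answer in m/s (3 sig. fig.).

Ignition mass of stage 1 = 27,400+4,190 + 6,220+587 + 1,060 = 39,457 kg.
Stage 1: m₀ = 39,457 kg, m_f = 39,457 − 27,400 = 12,057 kg; Δv = 277×9.81×ln(3.273) = 2717.4×1.1856 ≈ 3222 m/s.
Stage 2: m₀ = 7,867 kg, m_f = 7,867 − 6,220 = 1,647 kg; Δv = 308×9.81×ln(4.777) = 3021.5×1.5637 ≈ 4725 m/s.
Total Δv = 3222 + 4725 = 7947 m/s.

Δv ≈ 7950 m/s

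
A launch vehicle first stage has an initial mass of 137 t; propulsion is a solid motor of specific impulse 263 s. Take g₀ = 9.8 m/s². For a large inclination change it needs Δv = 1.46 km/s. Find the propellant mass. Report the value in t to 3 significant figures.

v_e = Isp · g₀ = 263 × 9.8 = 2577.4 m/s.
By the Tsiolkovsky rocket equation, m₀/m_f = exp(Δv / v_e) = exp(1460 / 2577.4) = exp(0.5665) = 1.7620.
m_f = 137 / 1.7620 = 77.7526 t, so propellant = m₀ − m_f = 137 − 77.7526 = 59.2474 t.

propellant mass ≈ 59.2 t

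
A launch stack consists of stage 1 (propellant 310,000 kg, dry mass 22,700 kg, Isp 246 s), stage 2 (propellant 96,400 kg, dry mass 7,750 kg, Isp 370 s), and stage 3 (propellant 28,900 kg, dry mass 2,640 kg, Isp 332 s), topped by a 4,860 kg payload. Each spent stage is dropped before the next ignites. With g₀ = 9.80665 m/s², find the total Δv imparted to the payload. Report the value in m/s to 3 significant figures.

Δv ≈ 11900 m/s

Ignition mass of stage 1 = 310,000+22,700 + 96,400+7,750 + 28,900+2,640 + 4,860 = 473,250 kg.
Stage 1: m₀ = 473,250 kg, m_f = 473,250 − 310,000 = 163,250 kg; Δv = 246×9.80665×ln(2.899) = 2412.4×1.0643 ≈ 2568 m/s.
Stage 2: m₀ = 140,550 kg, m_f = 140,550 − 96,400 = 44,150 kg; Δv = 370×9.80665×ln(3.183) = 3628.5×1.1580 ≈ 4202 m/s.
Stage 3: m₀ = 36,400 kg, m_f = 36,400 − 28,900 = 7,500 kg; Δv = 332×9.80665×ln(4.853) = 3255.8×1.5797 ≈ 5143 m/s.
Total Δv = 2568 + 4202 + 5143 = 11913 m/s.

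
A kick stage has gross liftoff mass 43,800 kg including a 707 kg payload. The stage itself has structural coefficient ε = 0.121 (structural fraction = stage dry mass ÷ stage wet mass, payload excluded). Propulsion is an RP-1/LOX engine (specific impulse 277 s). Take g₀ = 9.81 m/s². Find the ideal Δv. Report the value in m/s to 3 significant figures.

Δv ≈ 5440 m/s

Stage wet mass = m₀ − payload = 43,800 − 707 = 43,093 kg.
Stage dry mass = ε × stage wet mass = 0.121 × 43,093 = 5,214.25 kg.
Burnout mass m_f = stage dry + payload = 5,214.25 + 707 = 5,921.25 kg.
v_e = Isp · g₀ = 277 × 9.81 = 2717.4 m/s.
From the ideal rocket equation, Δv = v_e · ln(43,800/5,921.25) = 2717.4 × ln(7.397) = 2717.4 × 2.0011 ≈ 5438 m/s.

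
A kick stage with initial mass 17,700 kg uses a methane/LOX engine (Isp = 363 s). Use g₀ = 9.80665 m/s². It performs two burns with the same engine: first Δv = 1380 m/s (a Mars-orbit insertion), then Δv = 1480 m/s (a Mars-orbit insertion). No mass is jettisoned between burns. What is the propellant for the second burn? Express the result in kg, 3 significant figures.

v_e = Isp · g₀ = 363 × 9.80665 = 3559.8 m/s.
After the first burn: m = 17700 × exp(−1380/3559.8) = 17700 × 0.67864 = 12,011.9 kg.
After the second burn: m = 12,011.9 × exp(−1480/3559.8) = 12,011.9 × 0.65984 = 7,925.93 kg.
Second-burn propellant = 12,011.9 − 7,925.93 = 4,085.97 kg.

propellant for the second burn ≈ 4090 kg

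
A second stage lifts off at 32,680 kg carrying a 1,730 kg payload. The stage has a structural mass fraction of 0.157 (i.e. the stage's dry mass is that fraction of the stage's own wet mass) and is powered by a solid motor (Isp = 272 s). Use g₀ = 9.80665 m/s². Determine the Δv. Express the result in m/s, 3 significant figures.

Stage wet mass = m₀ − payload = 32,680 − 1,730 = 30,950 kg.
Stage dry mass = ε × stage wet mass = 0.157 × 30,950 = 4,859.15 kg.
Burnout mass m_f = stage dry + payload = 4,859.15 + 1,730 = 6,589.15 kg.
v_e = Isp · g₀ = 272 × 9.80665 = 2667.4 m/s.
From the ideal rocket equation, Δv = v_e · ln(32,680/6,589.15) = 2667.4 × ln(4.96) = 2667.4 × 1.6013 ≈ 4271 m/s.

Δv ≈ 4270 m/s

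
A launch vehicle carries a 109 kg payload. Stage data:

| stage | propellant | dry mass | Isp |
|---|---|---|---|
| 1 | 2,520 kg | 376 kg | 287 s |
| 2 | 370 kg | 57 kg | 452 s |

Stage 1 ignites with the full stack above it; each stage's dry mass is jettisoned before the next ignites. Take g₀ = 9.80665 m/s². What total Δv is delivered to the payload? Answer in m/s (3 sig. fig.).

Ignition mass of stage 1 = 2,520+376 + 370+57 + 109 = 3,432 kg.
Stage 1: m₀ = 3,432 kg, m_f = 3,432 − 2,520 = 912 kg; Δv = 287×9.80665×ln(3.763) = 2814.5×1.3253 ≈ 3730 m/s.
Stage 2: m₀ = 536 kg, m_f = 536 − 370 = 166 kg; Δv = 452×9.80665×ln(3.229) = 4432.6×1.1721 ≈ 5196 m/s.
Total Δv = 3730 + 5196 = 8926 m/s.

Δv ≈ 8930 m/s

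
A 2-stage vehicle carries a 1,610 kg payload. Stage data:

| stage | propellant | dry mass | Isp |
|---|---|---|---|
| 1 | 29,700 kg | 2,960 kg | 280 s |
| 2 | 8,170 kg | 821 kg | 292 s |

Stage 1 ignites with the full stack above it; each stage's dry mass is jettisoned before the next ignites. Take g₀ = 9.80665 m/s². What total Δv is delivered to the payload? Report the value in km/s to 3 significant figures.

Ignition mass of stage 1 = 29,700+2,960 + 8,170+821 + 1,610 = 43,261 kg.
Stage 1: m₀ = 43,261 kg, m_f = 43,261 − 29,700 = 13,561 kg; Δv = 280×9.80665×ln(3.19) = 2745.9×1.1601 ≈ 3185 m/s.
Stage 2: m₀ = 10,601 kg, m_f = 10,601 − 8,170 = 2,431 kg; Δv = 292×9.80665×ln(4.361) = 2863.5×1.4726 ≈ 4217 m/s.
Total Δv = 3185 + 4217 = 7402 m/s.

Δv ≈ 7.40 km/s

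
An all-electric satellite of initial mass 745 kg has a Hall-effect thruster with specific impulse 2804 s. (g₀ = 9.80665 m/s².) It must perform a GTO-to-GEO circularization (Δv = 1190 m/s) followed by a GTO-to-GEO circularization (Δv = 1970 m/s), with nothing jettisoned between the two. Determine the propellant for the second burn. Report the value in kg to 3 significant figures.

v_e = Isp · g₀ = 2804 × 9.80665 = 27497.8 m/s.
After the first burn: m = 745 × exp(−1190/27497.8) = 745 × 0.95765 = 713.449 kg.
After the second burn: m = 713.449 × exp(−1970/27497.8) = 713.449 × 0.93086 = 664.121 kg.
Second-burn propellant = 713.449 − 664.121 = 49.328 kg.

propellant for the second burn ≈ 49.3 kg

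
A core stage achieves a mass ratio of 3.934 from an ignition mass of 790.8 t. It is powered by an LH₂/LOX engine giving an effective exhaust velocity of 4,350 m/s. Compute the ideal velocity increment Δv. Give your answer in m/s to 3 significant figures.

Δv ≈ 5960 m/s

By the Tsiolkovsky rocket equation, Δv = v_e · ln(3.934) = 4350.0 × 1.3697 ≈ 5958.0 m/s.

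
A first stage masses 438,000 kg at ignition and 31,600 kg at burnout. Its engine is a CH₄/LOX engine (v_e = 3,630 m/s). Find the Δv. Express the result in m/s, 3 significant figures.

Δv = v_e · ln(m₀/m_f) = 3630.0 × ln(13.86) = 3630.0 × 2.6291 ≈ 9543.5 m/s.

Δv ≈ 9540 m/s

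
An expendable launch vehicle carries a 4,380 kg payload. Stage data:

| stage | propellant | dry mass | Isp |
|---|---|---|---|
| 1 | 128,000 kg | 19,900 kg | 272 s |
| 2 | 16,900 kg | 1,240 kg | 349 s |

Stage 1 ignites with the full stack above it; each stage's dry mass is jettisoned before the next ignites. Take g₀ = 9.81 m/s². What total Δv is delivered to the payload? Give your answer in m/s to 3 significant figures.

Δv ≈ 8460 m/s

Ignition mass of stage 1 = 128,000+19,900 + 16,900+1,240 + 4,380 = 170,420 kg.
Stage 1: m₀ = 170,420 kg, m_f = 170,420 − 128,000 = 42,420 kg; Δv = 272×9.81×ln(4.017) = 2668.3×1.3906 ≈ 3711 m/s.
Stage 2: m₀ = 22,520 kg, m_f = 22,520 − 16,900 = 5,620 kg; Δv = 349×9.81×ln(4.007) = 3423.7×1.3881 ≈ 4752 m/s.
Total Δv = 3711 + 4752 = 8463 m/s.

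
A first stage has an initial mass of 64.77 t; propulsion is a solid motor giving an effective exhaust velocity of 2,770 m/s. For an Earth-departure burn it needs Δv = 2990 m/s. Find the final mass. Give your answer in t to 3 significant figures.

Using Δv = v_e ln(m₀/m_f): m₀/m_f = exp(Δv / v_e) = exp(2990 / 2770.0) = exp(1.0794) = 2.9430.
m_f = m₀ / 2.9430 = 64.77 / 2.9430 = 22.0082 t.

final mass ≈ 22.0 t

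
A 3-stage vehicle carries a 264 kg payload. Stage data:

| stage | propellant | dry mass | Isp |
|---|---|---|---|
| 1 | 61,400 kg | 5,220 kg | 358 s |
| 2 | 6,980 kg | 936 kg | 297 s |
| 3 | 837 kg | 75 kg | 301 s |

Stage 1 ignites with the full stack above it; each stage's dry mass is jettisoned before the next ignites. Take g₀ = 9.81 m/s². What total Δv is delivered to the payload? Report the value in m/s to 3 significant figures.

Δv ≈ 13800 m/s

Ignition mass of stage 1 = 61,400+5,220 + 6,980+936 + 837+75 + 264 = 75,712 kg.
Stage 1: m₀ = 75,712 kg, m_f = 75,712 − 61,400 = 14,312 kg; Δv = 358×9.81×ln(5.29) = 3512.0×1.6658 ≈ 5850 m/s.
Stage 2: m₀ = 9,092 kg, m_f = 9,092 − 6,980 = 2,112 kg; Δv = 297×9.81×ln(4.305) = 2913.6×1.4598 ≈ 4253 m/s.
Stage 3: m₀ = 1,176 kg, m_f = 1,176 − 837 = 339 kg; Δv = 301×9.81×ln(3.469) = 2952.8×1.2439 ≈ 3673 m/s.
Total Δv = 5850 + 4253 + 3673 = 13776 m/s.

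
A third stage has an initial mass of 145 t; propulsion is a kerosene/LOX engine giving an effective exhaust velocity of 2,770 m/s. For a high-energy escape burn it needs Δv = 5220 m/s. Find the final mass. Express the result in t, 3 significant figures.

final mass ≈ 22.0 t

From the ideal rocket equation, m₀/m_f = exp(Δv / v_e) = exp(5220 / 2770.0) = exp(1.8845) = 6.5829.
m_f = m₀ / 6.5829 = 145 / 6.5829 = 22.0268 t.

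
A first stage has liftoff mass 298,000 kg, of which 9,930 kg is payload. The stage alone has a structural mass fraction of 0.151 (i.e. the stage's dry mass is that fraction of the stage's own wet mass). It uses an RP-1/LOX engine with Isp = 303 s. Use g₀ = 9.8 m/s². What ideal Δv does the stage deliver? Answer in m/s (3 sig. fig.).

Δv ≈ 5100 m/s

Stage wet mass = m₀ − payload = 298,000 − 9,930 = 288,070 kg.
Stage dry mass = ε × stage wet mass = 0.151 × 288,070 = 43,498.6 kg.
Burnout mass m_f = stage dry + payload = 43,498.6 + 9,930 = 53,428.6 kg.
v_e = Isp · g₀ = 303 × 9.8 = 2969.4 m/s.
Rocket equation: Δv = v_e · ln(298,000/53,428.6) = 2969.4 × ln(5.578) = 2969.4 × 1.7187 ≈ 5104 m/s.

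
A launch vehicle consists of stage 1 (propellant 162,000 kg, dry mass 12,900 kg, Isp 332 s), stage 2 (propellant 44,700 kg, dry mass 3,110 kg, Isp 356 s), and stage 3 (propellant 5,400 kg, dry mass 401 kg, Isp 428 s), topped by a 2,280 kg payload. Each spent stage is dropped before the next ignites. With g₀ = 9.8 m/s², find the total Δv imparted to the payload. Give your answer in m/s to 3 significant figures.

Δv ≈ 14200 m/s

Ignition mass of stage 1 = 162,000+12,900 + 44,700+3,110 + 5,400+401 + 2,280 = 230,791 kg.
Stage 1: m₀ = 230,791 kg, m_f = 230,791 − 162,000 = 68,791 kg; Δv = 332×9.8×ln(3.355) = 3253.6×1.2104 ≈ 3938 m/s.
Stage 2: m₀ = 55,891 kg, m_f = 55,891 − 44,700 = 11,191 kg; Δv = 356×9.8×ln(4.994) = 3488.8×1.6083 ≈ 5611 m/s.
Stage 3: m₀ = 8,081 kg, m_f = 8,081 − 5,400 = 2,681 kg; Δv = 428×9.8×ln(3.014) = 4194.4×1.1033 ≈ 4628 m/s.
Total Δv = 3938 + 5611 + 4628 = 14177 m/s.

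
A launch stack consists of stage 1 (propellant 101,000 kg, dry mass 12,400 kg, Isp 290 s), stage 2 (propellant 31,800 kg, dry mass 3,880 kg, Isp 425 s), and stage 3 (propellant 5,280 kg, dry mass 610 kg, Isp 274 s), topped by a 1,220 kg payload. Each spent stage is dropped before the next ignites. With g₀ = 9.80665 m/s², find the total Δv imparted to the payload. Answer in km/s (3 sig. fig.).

Ignition mass of stage 1 = 101,000+12,400 + 31,800+3,880 + 5,280+610 + 1,220 = 156,190 kg.
Stage 1: m₀ = 156,190 kg, m_f = 156,190 − 101,000 = 55,190 kg; Δv = 290×9.80665×ln(2.83) = 2843.9×1.0403 ≈ 2959 m/s.
Stage 2: m₀ = 42,790 kg, m_f = 42,790 − 31,800 = 10,990 kg; Δv = 425×9.80665×ln(3.894) = 4167.8×1.3593 ≈ 5665 m/s.
Stage 3: m₀ = 7,110 kg, m_f = 7,110 − 5,280 = 1,830 kg; Δv = 274×9.80665×ln(3.885) = 2687.0×1.3572 ≈ 3647 m/s.
Total Δv = 2959 + 5665 + 3647 = 12271 m/s.

Δv ≈ 12.3 km/s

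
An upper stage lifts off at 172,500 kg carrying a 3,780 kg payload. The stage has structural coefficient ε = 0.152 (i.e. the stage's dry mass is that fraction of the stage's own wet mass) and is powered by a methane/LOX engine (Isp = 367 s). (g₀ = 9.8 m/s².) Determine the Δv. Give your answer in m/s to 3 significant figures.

Δv ≈ 6360 m/s

Stage wet mass = m₀ − payload = 172,500 − 3,780 = 168,720 kg.
Stage dry mass = ε × stage wet mass = 0.152 × 168,720 = 25,645.4 kg.
Burnout mass m_f = stage dry + payload = 25,645.4 + 3,780 = 29,425.4 kg.
v_e = Isp · g₀ = 367 × 9.8 = 3596.6 m/s.
Using Δv = v_e ln(m₀/m_f): Δv = v_e · ln(172,500/29,425.4) = 3596.6 × ln(5.862) = 3596.6 × 1.7685 ≈ 6361 m/s.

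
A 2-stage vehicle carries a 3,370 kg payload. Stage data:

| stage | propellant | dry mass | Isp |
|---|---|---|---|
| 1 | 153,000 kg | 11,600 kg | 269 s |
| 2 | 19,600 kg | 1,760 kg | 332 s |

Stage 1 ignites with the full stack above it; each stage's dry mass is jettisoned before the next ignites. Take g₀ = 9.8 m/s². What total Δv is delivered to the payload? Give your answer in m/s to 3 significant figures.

Δv ≈ 9470 m/s

Ignition mass of stage 1 = 153,000+11,600 + 19,600+1,760 + 3,370 = 189,330 kg.
Stage 1: m₀ = 189,330 kg, m_f = 189,330 − 153,000 = 36,330 kg; Δv = 269×9.8×ln(5.211) = 2636.2×1.6508 ≈ 4352 m/s.
Stage 2: m₀ = 24,730 kg, m_f = 24,730 − 19,600 = 5,130 kg; Δv = 332×9.8×ln(4.821) = 3253.6×1.5729 ≈ 5118 m/s.
Total Δv = 4352 + 5118 = 9470 m/s.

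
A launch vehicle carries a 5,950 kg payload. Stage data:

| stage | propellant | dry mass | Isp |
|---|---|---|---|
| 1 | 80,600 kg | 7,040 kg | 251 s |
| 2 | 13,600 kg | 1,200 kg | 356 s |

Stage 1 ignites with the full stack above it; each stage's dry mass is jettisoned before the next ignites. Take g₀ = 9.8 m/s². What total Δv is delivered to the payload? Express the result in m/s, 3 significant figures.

Δv ≈ 7070 m/s

Ignition mass of stage 1 = 80,600+7,040 + 13,600+1,200 + 5,950 = 108,390 kg.
Stage 1: m₀ = 108,390 kg, m_f = 108,390 − 80,600 = 27,790 kg; Δv = 251×9.8×ln(3.9) = 2459.8×1.3611 ≈ 3348 m/s.
Stage 2: m₀ = 20,750 kg, m_f = 20,750 − 13,600 = 7,150 kg; Δv = 356×9.8×ln(2.902) = 3488.8×1.0654 ≈ 3717 m/s.
Total Δv = 3348 + 3717 = 7065 m/s.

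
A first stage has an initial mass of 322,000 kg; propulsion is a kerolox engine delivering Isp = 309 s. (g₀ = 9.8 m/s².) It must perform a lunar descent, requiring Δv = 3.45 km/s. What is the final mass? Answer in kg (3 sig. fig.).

final mass ≈ 103000 kg

v_e = Isp · g₀ = 309 × 9.8 = 3028.2 m/s.
m₀/m_f = exp(Δv / v_e) = exp(3450 / 3028.2) = exp(1.1393) = 3.1246.
m_f = m₀ / 3.1246 = 322,000 / 3.1246 = 103,053 kg.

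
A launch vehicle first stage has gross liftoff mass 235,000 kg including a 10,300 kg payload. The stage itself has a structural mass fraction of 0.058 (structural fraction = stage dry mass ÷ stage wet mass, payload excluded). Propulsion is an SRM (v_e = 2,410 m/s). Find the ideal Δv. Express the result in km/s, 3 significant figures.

Stage wet mass = m₀ − payload = 235,000 − 10,300 = 224,700 kg.
Stage dry mass = ε × stage wet mass = 0.058 × 224,700 = 13,032.6 kg.
Burnout mass m_f = stage dry + payload = 13,032.6 + 10,300 = 23,332.6 kg.
Using Δv = v_e ln(m₀/m_f): Δv = v_e · ln(235,000/23,332.6) = 2410.0 × ln(10.07) = 2410.0 × 2.3097 ≈ 5566 m/s.

Δv ≈ 5.57 km/s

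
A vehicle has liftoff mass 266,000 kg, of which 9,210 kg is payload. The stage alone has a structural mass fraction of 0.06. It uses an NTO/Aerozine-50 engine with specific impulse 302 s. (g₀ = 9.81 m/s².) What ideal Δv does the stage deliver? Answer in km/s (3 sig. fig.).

Stage wet mass = m₀ − payload = 266,000 − 9,210 = 256,790 kg.
Stage dry mass = ε × stage wet mass = 0.06 × 256,790 = 15,407.4 kg.
Burnout mass m_f = stage dry + payload = 15,407.4 + 9,210 = 24,617.4 kg.
v_e = Isp · g₀ = 302 × 9.81 = 2962.6 m/s.
Using Δv = v_e ln(m₀/m_f): Δv = v_e · ln(266,000/24,617.4) = 2962.6 × ln(10.81) = 2962.6 × 2.3800 ≈ 7051 m/s.

Δv ≈ 7.05 km/s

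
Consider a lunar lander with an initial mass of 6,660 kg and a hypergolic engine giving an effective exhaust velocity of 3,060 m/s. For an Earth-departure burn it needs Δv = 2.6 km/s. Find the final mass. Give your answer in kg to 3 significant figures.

m₀/m_f = exp(Δv / v_e) = exp(2600 / 3060.0) = exp(0.8497) = 2.3389.
m_f = m₀ / 2.3389 = 6,660 / 2.3389 = 2,847.49 kg.

final mass ≈ 2850 kg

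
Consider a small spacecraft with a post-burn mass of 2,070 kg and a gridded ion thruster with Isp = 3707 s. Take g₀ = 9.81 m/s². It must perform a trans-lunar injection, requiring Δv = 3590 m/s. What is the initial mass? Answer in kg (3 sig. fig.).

v_e = Isp · g₀ = 3707 × 9.81 = 36365.7 m/s.
From the ideal rocket equation, m₀/m_f = exp(Δv / v_e) = exp(3590 / 36365.7) = exp(0.0987) = 1.1038.
m₀ = m_f × 1.1038 = 2,070 × 1.1038 = 2,284.87 kg.

initial mass ≈ 2280 kg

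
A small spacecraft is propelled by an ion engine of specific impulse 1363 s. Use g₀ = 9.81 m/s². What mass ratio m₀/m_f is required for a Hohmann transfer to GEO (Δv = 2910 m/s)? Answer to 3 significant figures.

mass ratio ≈ 1.24

v_e = Isp · g₀ = 1363 × 9.81 = 13371.0 m/s.
m₀/m_f = exp(Δv / v_e) = exp(2910 / 13371.0) = exp(0.2176) = 1.2431.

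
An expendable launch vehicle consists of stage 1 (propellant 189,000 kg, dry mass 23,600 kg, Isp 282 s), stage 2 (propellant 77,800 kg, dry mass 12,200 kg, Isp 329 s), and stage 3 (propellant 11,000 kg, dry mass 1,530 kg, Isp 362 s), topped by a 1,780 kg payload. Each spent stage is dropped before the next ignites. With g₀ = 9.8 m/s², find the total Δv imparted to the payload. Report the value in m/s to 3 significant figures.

Ignition mass of stage 1 = 189,000+23,600 + 77,800+12,200 + 11,000+1,530 + 1,780 = 316,910 kg.
Stage 1: m₀ = 316,910 kg, m_f = 316,910 − 189,000 = 127,910 kg; Δv = 282×9.8×ln(2.478) = 2763.6×0.9073 ≈ 2507 m/s.
Stage 2: m₀ = 104,310 kg, m_f = 104,310 − 77,800 = 26,510 kg; Δv = 329×9.8×ln(3.935) = 3224.2×1.3698 ≈ 4417 m/s.
Stage 3: m₀ = 14,310 kg, m_f = 14,310 − 11,000 = 3,310 kg; Δv = 362×9.8×ln(4.323) = 3547.6×1.4640 ≈ 5194 m/s.
Total Δv = 2507 + 4417 + 5194 = 12118 m/s.

Δv ≈ 12100 m/s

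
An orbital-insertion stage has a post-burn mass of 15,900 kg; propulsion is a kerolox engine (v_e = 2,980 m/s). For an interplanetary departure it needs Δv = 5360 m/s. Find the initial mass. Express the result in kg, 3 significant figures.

m₀/m_f = exp(Δv / v_e) = exp(5360 / 2980.0) = exp(1.7987) = 6.0415.
m₀ = m_f × 6.0415 = 15,900 × 6.0415 = 96,059.9 kg.

initial mass ≈ 96100 kg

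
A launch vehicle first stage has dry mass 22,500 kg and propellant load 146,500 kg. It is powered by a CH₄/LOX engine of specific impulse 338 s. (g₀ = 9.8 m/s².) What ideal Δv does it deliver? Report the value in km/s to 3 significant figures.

v_e = Isp · g₀ = 338 × 9.8 = 3312.4 m/s.
m₀ = m_dry + m_prop = 22,500 + 146,500 = 169,000 kg.
Using Δv = v_e ln(m₀/m_f): Δv = v_e · ln(m₀/m_f) = 3312.4 × ln(7.511) = 3312.4 × 2.0164 ≈ 6679.1 m/s.

Δv ≈ 6.68 km/s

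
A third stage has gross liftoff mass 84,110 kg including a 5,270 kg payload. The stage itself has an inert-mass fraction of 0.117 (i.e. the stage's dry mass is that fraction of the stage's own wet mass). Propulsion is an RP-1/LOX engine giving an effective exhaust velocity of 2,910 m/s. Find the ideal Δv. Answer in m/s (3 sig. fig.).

Δv ≈ 5120 m/s

Stage wet mass = m₀ − payload = 84,110 − 5,270 = 78,840 kg.
Stage dry mass = ε × stage wet mass = 0.117 × 78,840 = 9,224.28 kg.
Burnout mass m_f = stage dry + payload = 9,224.28 + 5,270 = 14,494.28 kg.
Using Δv = v_e ln(m₀/m_f): Δv = v_e · ln(84,110/14,494.28) = 2910.0 × ln(5.803) = 2910.0 × 1.7584 ≈ 5117 m/s.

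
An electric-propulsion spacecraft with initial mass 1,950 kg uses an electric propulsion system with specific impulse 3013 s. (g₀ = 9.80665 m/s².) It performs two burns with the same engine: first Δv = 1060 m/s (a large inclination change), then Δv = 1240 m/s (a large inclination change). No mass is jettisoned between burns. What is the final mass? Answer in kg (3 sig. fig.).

v_e = Isp · g₀ = 3013 × 9.80665 = 29547.4 m/s.
After the first burn: m = 1950 × exp(−1060/29547.4) = 1950 × 0.96476 = 1,881.28 kg.
After the second burn: m = 1,881.28 × exp(−1240/29547.4) = 1,881.28 × 0.95890 = 1,803.96 kg.

final mass ≈ 1800 kg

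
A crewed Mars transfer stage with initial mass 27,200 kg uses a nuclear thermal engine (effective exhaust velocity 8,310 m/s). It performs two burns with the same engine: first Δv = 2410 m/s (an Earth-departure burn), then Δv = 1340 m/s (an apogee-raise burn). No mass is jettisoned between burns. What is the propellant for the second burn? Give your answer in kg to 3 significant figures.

propellant for the second burn ≈ 3030 kg

After the first burn: m = 27200 × exp(−2410/8310.0) = 27200 × 0.74825 = 20,352.4 kg.
After the second burn: m = 20,352.4 × exp(−1340/8310.0) = 20,352.4 × 0.85108 = 17,321.5 kg.
Second-burn propellant = 20,352.4 − 17,321.5 = 3,030.9 kg.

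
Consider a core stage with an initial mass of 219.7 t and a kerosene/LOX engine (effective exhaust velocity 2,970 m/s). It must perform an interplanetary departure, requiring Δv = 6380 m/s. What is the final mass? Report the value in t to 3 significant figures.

final mass ≈ 25.6 t

By the Tsiolkovsky rocket equation, m₀/m_f = exp(Δv / v_e) = exp(6380 / 2970.0) = exp(2.1481) = 8.5690.
m_f = m₀ / 8.5690 = 219.7 / 8.5690 = 25.6389 t.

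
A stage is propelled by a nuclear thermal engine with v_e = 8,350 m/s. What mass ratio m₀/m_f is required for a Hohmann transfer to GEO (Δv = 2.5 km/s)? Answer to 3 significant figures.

By the Tsiolkovsky rocket equation, m₀/m_f = exp(Δv / v_e) = exp(2500 / 8350.0) = exp(0.2994) = 1.3491.

mass ratio ≈ 1.35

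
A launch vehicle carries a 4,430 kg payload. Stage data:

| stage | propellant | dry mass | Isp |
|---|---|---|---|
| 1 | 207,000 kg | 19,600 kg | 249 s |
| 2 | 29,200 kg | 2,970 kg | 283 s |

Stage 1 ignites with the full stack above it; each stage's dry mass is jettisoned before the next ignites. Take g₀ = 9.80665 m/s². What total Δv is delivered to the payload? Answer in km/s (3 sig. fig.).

Δv ≈ 8.21 km/s

Ignition mass of stage 1 = 207,000+19,600 + 29,200+2,970 + 4,430 = 263,200 kg.
Stage 1: m₀ = 263,200 kg, m_f = 263,200 − 207,000 = 56,200 kg; Δv = 249×9.80665×ln(4.683) = 2441.9×1.5440 ≈ 3770 m/s.
Stage 2: m₀ = 36,600 kg, m_f = 36,600 − 29,200 = 7,400 kg; Δv = 283×9.80665×ln(4.946) = 2775.3×1.5986 ≈ 4436 m/s.
Total Δv = 3770 + 4436 = 8206 m/s.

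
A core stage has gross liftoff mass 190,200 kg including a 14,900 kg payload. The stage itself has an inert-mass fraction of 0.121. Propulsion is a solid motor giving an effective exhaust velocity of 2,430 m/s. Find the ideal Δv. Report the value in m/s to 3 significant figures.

Δv ≈ 4040 m/s

Stage wet mass = m₀ − payload = 190,200 − 14,900 = 175,300 kg.
Stage dry mass = ε × stage wet mass = 0.121 × 175,300 = 21,211.3 kg.
Burnout mass m_f = stage dry + payload = 21,211.3 + 14,900 = 36,111.3 kg.
From the ideal rocket equation, Δv = v_e · ln(190,200/36,111.3) = 2430.0 × ln(5.267) = 2430.0 × 1.6615 ≈ 4037 m/s.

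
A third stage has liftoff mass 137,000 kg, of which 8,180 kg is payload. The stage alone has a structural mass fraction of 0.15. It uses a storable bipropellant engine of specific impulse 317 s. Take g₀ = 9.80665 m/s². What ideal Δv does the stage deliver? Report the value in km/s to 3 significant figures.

Δv ≈ 4.99 km/s

Stage wet mass = m₀ − payload = 137,000 − 8,180 = 128,820 kg.
Stage dry mass = ε × stage wet mass = 0.15 × 128,820 = 19,323 kg.
Burnout mass m_f = stage dry + payload = 19,323 + 8,180 = 27,503 kg.
v_e = Isp · g₀ = 317 × 9.80665 = 3108.7 m/s.
From the ideal rocket equation, Δv = v_e · ln(137,000/27,503) = 3108.7 × ln(4.981) = 3108.7 × 1.6057 ≈ 4992 m/s.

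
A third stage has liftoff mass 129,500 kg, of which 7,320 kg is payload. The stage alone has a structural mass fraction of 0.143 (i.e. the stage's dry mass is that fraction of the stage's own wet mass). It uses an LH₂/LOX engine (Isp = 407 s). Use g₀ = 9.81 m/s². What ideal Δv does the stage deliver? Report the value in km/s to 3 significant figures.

Stage wet mass = m₀ − payload = 129,500 − 7,320 = 122,180 kg.
Stage dry mass = ε × stage wet mass = 0.143 × 122,180 = 17,471.7 kg.
Burnout mass m_f = stage dry + payload = 17,471.7 + 7,320 = 24,791.7 kg.
v_e = Isp · g₀ = 407 × 9.81 = 3992.7 m/s.
Using Δv = v_e ln(m₀/m_f): Δv = v_e · ln(129,500/24,791.7) = 3992.7 × ln(5.224) = 3992.7 × 1.6532 ≈ 6601 m/s.

Δv ≈ 6.60 km/s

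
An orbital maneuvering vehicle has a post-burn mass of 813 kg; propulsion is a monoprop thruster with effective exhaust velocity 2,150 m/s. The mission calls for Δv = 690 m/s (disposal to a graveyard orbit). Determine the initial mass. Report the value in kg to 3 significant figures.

initial mass ≈ 1120 kg

m₀/m_f = exp(Δv / v_e) = exp(690 / 2150.0) = exp(0.3209) = 1.3784.
m₀ = m_f × 1.3784 = 813 × 1.3784 = 1,120.64 kg.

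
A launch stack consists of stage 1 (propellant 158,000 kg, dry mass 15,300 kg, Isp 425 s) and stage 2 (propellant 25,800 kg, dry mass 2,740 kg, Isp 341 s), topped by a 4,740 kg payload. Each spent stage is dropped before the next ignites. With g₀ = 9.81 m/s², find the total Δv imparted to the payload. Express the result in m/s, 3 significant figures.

Ignition mass of stage 1 = 158,000+15,300 + 25,800+2,740 + 4,740 = 206,580 kg.
Stage 1: m₀ = 206,580 kg, m_f = 206,580 − 158,000 = 48,580 kg; Δv = 425×9.81×ln(4.252) = 4169.2×1.4475 ≈ 6035 m/s.
Stage 2: m₀ = 33,280 kg, m_f = 33,280 − 25,800 = 7,480 kg; Δv = 341×9.81×ln(4.449) = 3345.2×1.4927 ≈ 4993 m/s.
Total Δv = 6035 + 4993 = 11028 m/s.

Δv ≈ 11000 m/s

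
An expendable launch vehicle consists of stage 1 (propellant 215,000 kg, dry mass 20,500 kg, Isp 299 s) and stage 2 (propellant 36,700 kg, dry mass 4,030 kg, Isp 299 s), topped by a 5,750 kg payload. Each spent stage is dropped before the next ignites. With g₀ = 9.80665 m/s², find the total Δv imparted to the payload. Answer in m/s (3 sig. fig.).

Δv ≈ 8790 m/s

Ignition mass of stage 1 = 215,000+20,500 + 36,700+4,030 + 5,750 = 281,980 kg.
Stage 1: m₀ = 281,980 kg, m_f = 281,980 − 215,000 = 66,980 kg; Δv = 299×9.80665×ln(4.21) = 2932.2×1.4374 ≈ 4215 m/s.
Stage 2: m₀ = 46,480 kg, m_f = 46,480 − 36,700 = 9,780 kg; Δv = 299×9.80665×ln(4.753) = 2932.2×1.5587 ≈ 4570 m/s.
Total Δv = 4215 + 4570 = 8785 m/s.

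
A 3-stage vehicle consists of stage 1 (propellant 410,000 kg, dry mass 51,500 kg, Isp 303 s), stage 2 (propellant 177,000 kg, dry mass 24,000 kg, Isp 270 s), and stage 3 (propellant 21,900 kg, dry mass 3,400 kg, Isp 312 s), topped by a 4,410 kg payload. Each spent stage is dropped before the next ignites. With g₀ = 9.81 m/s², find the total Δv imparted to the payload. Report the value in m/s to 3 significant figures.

Ignition mass of stage 1 = 410,000+51,500 + 177,000+24,000 + 21,900+3,400 + 4,410 = 692,210 kg.
Stage 1: m₀ = 692,210 kg, m_f = 692,210 − 410,000 = 282,210 kg; Δv = 303×9.81×ln(2.453) = 2972.4×0.8972 ≈ 2667 m/s.
Stage 2: m₀ = 230,710 kg, m_f = 230,710 − 177,000 = 53,710 kg; Δv = 270×9.81×ln(4.295) = 2648.7×1.4576 ≈ 3861 m/s.
Stage 3: m₀ = 29,710 kg, m_f = 29,710 − 21,900 = 7,810 kg; Δv = 312×9.81×ln(3.804) = 3060.7×1.3361 ≈ 4089 m/s.
Total Δv = 2667 + 3861 + 4089 = 10617 m/s.

Δv ≈ 10600 m/s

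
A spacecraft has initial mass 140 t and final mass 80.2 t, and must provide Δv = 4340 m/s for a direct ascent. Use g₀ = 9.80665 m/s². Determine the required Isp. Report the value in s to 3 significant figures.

ln(m₀/m_f) = ln(140000/80200) = ln(1.746) = 0.5571.
Using Δv = v_e ln(m₀/m_f): v_e = Δv / ln(m₀/m_f) = 4340 / 0.5571 = 7790.1 m/s.
Isp = v_e / g₀ = 7790.1 / 9.80665 = 794.4 s.

Isp ≈ 794 s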